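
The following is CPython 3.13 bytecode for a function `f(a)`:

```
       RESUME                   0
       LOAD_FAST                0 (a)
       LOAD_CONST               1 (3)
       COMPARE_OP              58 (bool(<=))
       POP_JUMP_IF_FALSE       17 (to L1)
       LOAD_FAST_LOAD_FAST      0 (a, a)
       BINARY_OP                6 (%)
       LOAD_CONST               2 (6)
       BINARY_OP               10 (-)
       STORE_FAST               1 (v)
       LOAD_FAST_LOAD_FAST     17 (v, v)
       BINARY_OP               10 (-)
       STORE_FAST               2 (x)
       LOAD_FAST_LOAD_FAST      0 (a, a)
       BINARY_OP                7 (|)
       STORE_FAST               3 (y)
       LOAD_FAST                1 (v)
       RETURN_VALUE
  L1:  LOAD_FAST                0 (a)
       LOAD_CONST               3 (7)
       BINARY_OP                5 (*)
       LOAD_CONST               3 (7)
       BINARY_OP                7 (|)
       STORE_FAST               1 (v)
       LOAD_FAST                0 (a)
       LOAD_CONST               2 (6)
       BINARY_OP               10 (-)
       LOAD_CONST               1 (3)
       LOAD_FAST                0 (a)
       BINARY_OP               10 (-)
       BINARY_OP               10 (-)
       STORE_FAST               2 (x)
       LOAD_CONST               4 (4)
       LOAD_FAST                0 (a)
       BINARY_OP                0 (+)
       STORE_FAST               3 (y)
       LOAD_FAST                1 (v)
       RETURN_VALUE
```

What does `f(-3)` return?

-6

LOAD_FAST a → push -3. Stack: [-3]
LOAD_CONST → push 3. Stack: [-3, 3]
COMPARE_OP bool(<=) → -3 vs 3 = True. Stack: [True]
POP_JUMP_IF_FALSE → pop True; no jump. Stack: []
LOAD_FAST_LOAD_FAST a,a → push -3,-3. Stack: [-3, -3]
BINARY_OP % → -3 % -3 = 0. Stack: [0]
LOAD_CONST → push 6. Stack: [0, 6]
BINARY_OP - → 0 - 6 = -6. Stack: [-6]
STORE_FAST v → v=-6. Stack: []
LOAD_FAST_LOAD_FAST v,v → push -6,-6. Stack: [-6, -6]
BINARY_OP - → -6 - -6 = 0. Stack: [0]
STORE_FAST x → x=0. Stack: []
LOAD_FAST_LOAD_FAST a,a → push -3,-3. Stack: [-3, -3]
BINARY_OP | → -3 | -3 = -3. Stack: [-3]
STORE_FAST y → y=-3. Stack: []
LOAD_FAST v → push -6. Stack: [-6]
RETURN_VALUE → return -6.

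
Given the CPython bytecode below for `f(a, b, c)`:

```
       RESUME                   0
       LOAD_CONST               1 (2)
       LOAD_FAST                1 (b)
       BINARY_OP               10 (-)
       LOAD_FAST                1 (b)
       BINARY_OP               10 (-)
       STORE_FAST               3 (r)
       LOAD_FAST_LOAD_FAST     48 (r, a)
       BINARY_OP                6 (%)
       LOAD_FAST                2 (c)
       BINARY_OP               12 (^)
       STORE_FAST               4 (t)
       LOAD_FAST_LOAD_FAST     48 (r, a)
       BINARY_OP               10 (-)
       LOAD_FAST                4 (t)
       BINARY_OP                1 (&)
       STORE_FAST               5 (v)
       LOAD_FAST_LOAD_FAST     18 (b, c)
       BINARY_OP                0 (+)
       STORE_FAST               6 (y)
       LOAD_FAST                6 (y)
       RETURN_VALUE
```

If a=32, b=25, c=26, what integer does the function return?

51

LOAD_CONST → push 2. Stack: [2]
LOAD_FAST b → push 25. Stack: [2, 25]
BINARY_OP - → 2 - 25 = -23. Stack: [-23]
LOAD_FAST b → push 25. Stack: [-23, 25]
BINARY_OP - → -23 - 25 = -48. Stack: [-48]
STORE_FAST r → r=-48. Stack: []
LOAD_FAST_LOAD_FAST r,a → push -48,32. Stack: [-48, 32]
BINARY_OP % → -48 % 32 = 16. Stack: [16]
LOAD_FAST c → push 26. Stack: [16, 26]
BINARY_OP ^ → 16 ^ 26 = 10. Stack: [10]
STORE_FAST t → t=10. Stack: []
LOAD_FAST_LOAD_FAST r,a → push -48,32. Stack: [-48, 32]
BINARY_OP - → -48 - 32 = -80. Stack: [-80]
LOAD_FAST t → push 10. Stack: [-80, 10]
BINARY_OP & → -80 & 10 = 0. Stack: [0]
STORE_FAST v → v=0. Stack: []
LOAD_FAST_LOAD_FAST b,c → push 25,26. Stack: [25, 26]
BINARY_OP + → 25 + 26 = 51. Stack: [51]
STORE_FAST y → y=51. Stack: []
LOAD_FAST y → push 51. Stack: [51]
RETURN_VALUE → return 51.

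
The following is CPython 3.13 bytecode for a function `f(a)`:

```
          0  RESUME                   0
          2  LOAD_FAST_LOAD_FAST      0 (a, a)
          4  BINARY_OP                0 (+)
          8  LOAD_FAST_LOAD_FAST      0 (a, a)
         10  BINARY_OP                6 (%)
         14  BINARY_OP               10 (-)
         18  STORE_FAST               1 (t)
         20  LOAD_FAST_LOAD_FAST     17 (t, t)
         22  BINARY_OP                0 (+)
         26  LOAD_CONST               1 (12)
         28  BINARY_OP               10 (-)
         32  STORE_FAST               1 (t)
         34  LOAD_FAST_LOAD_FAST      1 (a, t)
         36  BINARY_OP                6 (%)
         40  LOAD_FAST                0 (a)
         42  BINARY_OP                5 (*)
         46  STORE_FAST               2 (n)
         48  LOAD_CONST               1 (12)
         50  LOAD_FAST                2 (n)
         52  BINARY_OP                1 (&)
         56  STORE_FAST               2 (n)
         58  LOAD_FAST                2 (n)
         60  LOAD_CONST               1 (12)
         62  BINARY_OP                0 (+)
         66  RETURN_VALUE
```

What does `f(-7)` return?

LOAD_FAST_LOAD_FAST a,a → push -7,-7. Stack: [-7, -7]
BINARY_OP + → -7 + -7 = -14. Stack: [-14]
LOAD_FAST_LOAD_FAST a,a → push -7,-7. Stack: [-14, -7, -7]
BINARY_OP % → -7 % -7 = 0. Stack: [-14, 0]
BINARY_OP - → -14 - 0 = -14. Stack: [-14]
STORE_FAST t → t=-14. Stack: []
LOAD_FAST_LOAD_FAST t,t → push -14,-14. Stack: [-14, -14]
BINARY_OP + → -14 + -14 = -28. Stack: [-28]
LOAD_CONST → push 12. Stack: [-28, 12]
BINARY_OP - → -28 - 12 = -40. Stack: [-40]
STORE_FAST t → t=-40. Stack: []
LOAD_FAST_LOAD_FAST a,t → push -7,-40. Stack: [-7, -40]
BINARY_OP % → -7 % -40 = -7. Stack: [-7]
LOAD_FAST a → push -7. Stack: [-7, -7]
BINARY_OP * → -7 * -7 = 49. Stack: [49]
STORE_FAST n → n=49. Stack: []
LOAD_CONST → push 12. Stack: [12]
LOAD_FAST n → push 49. Stack: [12, 49]
BINARY_OP & → 12 & 49 = 0. Stack: [0]
STORE_FAST n → n=0. Stack: []
LOAD_FAST n → push 0. Stack: [0]
LOAD_CONST → push 12. Stack: [0, 12]
BINARY_OP + → 0 + 12 = 12. Stack: [12]
RETURN_VALUE → return 12.

12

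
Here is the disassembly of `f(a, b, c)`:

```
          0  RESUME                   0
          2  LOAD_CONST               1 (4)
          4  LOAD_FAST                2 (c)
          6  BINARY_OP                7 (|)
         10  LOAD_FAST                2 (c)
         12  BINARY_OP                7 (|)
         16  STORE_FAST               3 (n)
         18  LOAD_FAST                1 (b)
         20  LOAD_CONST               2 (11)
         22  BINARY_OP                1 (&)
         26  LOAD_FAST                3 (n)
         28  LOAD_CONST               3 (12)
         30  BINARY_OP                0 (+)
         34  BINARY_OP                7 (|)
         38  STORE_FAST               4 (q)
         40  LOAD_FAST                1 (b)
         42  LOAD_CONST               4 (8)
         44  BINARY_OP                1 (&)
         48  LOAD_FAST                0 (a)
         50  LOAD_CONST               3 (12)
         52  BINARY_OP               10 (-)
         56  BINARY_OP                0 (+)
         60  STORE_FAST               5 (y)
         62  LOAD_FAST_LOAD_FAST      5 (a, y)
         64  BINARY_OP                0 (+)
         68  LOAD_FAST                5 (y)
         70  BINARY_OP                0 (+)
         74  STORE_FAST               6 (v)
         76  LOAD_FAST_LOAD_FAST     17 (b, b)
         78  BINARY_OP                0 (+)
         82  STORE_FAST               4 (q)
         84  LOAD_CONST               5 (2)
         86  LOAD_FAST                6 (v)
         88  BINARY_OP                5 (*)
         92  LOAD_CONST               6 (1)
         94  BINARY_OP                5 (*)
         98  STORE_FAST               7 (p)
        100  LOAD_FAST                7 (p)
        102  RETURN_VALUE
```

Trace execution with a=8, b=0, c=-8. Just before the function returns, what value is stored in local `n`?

LOAD_CONST → push 4. Stack: [4]
LOAD_FAST c → push -8. Stack: [4, -8]
BINARY_OP | → 4 | -8 = -4. Stack: [-4]
LOAD_FAST c → push -8. Stack: [-4, -8]
BINARY_OP | → -4 | -8 = -4. Stack: [-4]
STORE_FAST n → n=-4. Stack: []
LOAD_FAST b → push 0. Stack: [0]
LOAD_CONST → push 11. Stack: [0, 11]
BINARY_OP & → 0 & 11 = 0. Stack: [0]
LOAD_FAST n → push -4. Stack: [0, -4]
LOAD_CONST → push 12. Stack: [0, -4, 12]
BINARY_OP + → -4 + 12 = 8. Stack: [0, 8]
BINARY_OP | → 0 | 8 = 8. Stack: [8]
STORE_FAST q → q=8. Stack: []
LOAD_FAST b → push 0. Stack: [0]
LOAD_CONST → push 8. Stack: [0, 8]
BINARY_OP & → 0 & 8 = 0. Stack: [0]
LOAD_FAST a → push 8. Stack: [0, 8]
LOAD_CONST → push 12. Stack: [0, 8, 12]
BINARY_OP - → 8 - 12 = -4. Stack: [0, -4]
BINARY_OP + → 0 + -4 = -4. Stack: [-4]
STORE_FAST y → y=-4. Stack: []
LOAD_FAST_LOAD_FAST a,y → push 8,-4. Stack: [8, -4]
BINARY_OP + → 8 + -4 = 4. Stack: [4]
LOAD_FAST y → push -4. Stack: [4, -4]
BINARY_OP + → 4 + -4 = 0. Stack: [0]
STORE_FAST v → v=0. Stack: []
LOAD_FAST_LOAD_FAST b,b → push 0,0. Stack: [0, 0]
BINARY_OP + → 0 + 0 = 0. Stack: [0]
STORE_FAST q → q=0. Stack: []
LOAD_CONST → push 2. Stack: [2]
LOAD_FAST v → push 0. Stack: [2, 0]
BINARY_OP * → 2 * 0 = 0. Stack: [0]
LOAD_CONST → push 1. Stack: [0, 1]
BINARY_OP * → 0 * 1 = 0. Stack: [0]
STORE_FAST p → p=0. Stack: []
LOAD_FAST p → push 0. Stack: [0]
RETURN_VALUE → return 0.

-4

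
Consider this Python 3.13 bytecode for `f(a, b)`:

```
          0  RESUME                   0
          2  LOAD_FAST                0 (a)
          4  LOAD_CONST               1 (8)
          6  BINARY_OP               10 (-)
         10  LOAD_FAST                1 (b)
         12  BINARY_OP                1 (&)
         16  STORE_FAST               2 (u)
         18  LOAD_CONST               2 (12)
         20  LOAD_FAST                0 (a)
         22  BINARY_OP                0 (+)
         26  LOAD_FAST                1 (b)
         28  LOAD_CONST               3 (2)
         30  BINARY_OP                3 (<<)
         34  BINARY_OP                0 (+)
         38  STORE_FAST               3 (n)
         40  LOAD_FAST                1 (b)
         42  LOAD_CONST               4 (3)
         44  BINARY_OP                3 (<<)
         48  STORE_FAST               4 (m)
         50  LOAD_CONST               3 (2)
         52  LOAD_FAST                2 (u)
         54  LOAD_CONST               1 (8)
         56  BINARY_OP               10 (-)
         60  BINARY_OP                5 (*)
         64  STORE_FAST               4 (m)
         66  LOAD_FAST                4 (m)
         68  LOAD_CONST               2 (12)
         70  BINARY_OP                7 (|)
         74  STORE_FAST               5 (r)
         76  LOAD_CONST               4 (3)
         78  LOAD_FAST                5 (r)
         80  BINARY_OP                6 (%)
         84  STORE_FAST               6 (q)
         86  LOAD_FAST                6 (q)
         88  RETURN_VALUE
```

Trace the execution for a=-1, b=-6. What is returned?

-33

LOAD_FAST a → push -1. Stack: [-1]
LOAD_CONST → push 8. Stack: [-1, 8]
BINARY_OP - → -1 - 8 = -9. Stack: [-9]
LOAD_FAST b → push -6. Stack: [-9, -6]
BINARY_OP & → -9 & -6 = -14. Stack: [-14]
STORE_FAST u → u=-14. Stack: []
LOAD_CONST → push 12. Stack: [12]
LOAD_FAST a → push -1. Stack: [12, -1]
BINARY_OP + → 12 + -1 = 11. Stack: [11]
LOAD_FAST b → push -6. Stack: [11, -6]
LOAD_CONST → push 2. Stack: [11, -6, 2]
BINARY_OP << → -6 << 2 = -24. Stack: [11, -24]
BINARY_OP + → 11 + -24 = -13. Stack: [-13]
STORE_FAST n → n=-13. Stack: []
LOAD_FAST b → push -6. Stack: [-6]
LOAD_CONST → push 3. Stack: [-6, 3]
BINARY_OP << → -6 << 3 = -48. Stack: [-48]
STORE_FAST m → m=-48. Stack: []
LOAD_CONST → push 2. Stack: [2]
LOAD_FAST u → push -14. Stack: [2, -14]
LOAD_CONST → push 8. Stack: [2, -14, 8]
BINARY_OP - → -14 - 8 = -22. Stack: [2, -22]
BINARY_OP * → 2 * -22 = -44. Stack: [-44]
STORE_FAST m → m=-44. Stack: []
LOAD_FAST m → push -44. Stack: [-44]
LOAD_CONST → push 12. Stack: [-44, 12]
BINARY_OP | → -44 | 12 = -36. Stack: [-36]
STORE_FAST r → r=-36. Stack: []
LOAD_CONST → push 3. Stack: [3]
LOAD_FAST r → push -36. Stack: [3, -36]
BINARY_OP % → 3 % -36 = -33. Stack: [-33]
STORE_FAST q → q=-33. Stack: []
LOAD_FAST q → push -33. Stack: [-33]
RETURN_VALUE → return -33.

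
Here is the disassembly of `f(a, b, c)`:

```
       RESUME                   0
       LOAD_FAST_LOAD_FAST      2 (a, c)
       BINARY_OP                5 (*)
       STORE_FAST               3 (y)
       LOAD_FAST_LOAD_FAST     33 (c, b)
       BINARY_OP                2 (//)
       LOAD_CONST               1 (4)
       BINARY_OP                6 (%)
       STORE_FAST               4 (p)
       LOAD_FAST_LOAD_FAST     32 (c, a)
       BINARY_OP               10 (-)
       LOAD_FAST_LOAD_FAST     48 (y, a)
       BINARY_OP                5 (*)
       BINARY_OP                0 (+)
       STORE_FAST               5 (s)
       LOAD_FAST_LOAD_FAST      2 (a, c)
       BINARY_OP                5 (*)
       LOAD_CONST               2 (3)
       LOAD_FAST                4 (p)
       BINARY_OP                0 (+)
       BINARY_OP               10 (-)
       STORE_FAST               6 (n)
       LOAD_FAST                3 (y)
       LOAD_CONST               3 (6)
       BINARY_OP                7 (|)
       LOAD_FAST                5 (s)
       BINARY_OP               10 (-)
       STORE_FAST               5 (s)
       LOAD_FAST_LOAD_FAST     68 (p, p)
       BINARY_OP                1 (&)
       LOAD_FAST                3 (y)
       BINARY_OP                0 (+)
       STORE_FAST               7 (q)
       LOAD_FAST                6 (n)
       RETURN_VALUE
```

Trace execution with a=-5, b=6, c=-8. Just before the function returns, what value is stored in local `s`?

249

LOAD_FAST_LOAD_FAST a,c → push -5,-8. Stack: [-5, -8]
BINARY_OP * → -5 * -8 = 40. Stack: [40]
STORE_FAST y → y=40. Stack: []
LOAD_FAST_LOAD_FAST c,b → push -8,6. Stack: [-8, 6]
BINARY_OP // → -8 // 6 = -2. Stack: [-2]
LOAD_CONST → push 4. Stack: [-2, 4]
BINARY_OP % → -2 % 4 = 2. Stack: [2]
STORE_FAST p → p=2. Stack: []
LOAD_FAST_LOAD_FAST c,a → push -8,-5. Stack: [-8, -5]
BINARY_OP - → -8 - -5 = -3. Stack: [-3]
LOAD_FAST_LOAD_FAST y,a → push 40,-5. Stack: [-3, 40, -5]
BINARY_OP * → 40 * -5 = -200. Stack: [-3, -200]
BINARY_OP + → -3 + -200 = -203. Stack: [-203]
STORE_FAST s → s=-203. Stack: []
LOAD_FAST_LOAD_FAST a,c → push -5,-8. Stack: [-5, -8]
BINARY_OP * → -5 * -8 = 40. Stack: [40]
LOAD_CONST → push 3. Stack: [40, 3]
LOAD_FAST p → push 2. Stack: [40, 3, 2]
BINARY_OP + → 3 + 2 = 5. Stack: [40, 5]
BINARY_OP - → 40 - 5 = 35. Stack: [35]
STORE_FAST n → n=35. Stack: []
LOAD_FAST y → push 40. Stack: [40]
LOAD_CONST → push 6. Stack: [40, 6]
BINARY_OP | → 40 | 6 = 46. Stack: [46]
LOAD_FAST s → push -203. Stack: [46, -203]
BINARY_OP - → 46 - -203 = 249. Stack: [249]
STORE_FAST s → s=249. Stack: []
LOAD_FAST_LOAD_FAST p,p → push 2,2. Stack: [2, 2]
BINARY_OP & → 2 & 2 = 2. Stack: [2]
LOAD_FAST y → push 40. Stack: [2, 40]
BINARY_OP + → 2 + 40 = 42. Stack: [42]
STORE_FAST q → q=42. Stack: []
LOAD_FAST n → push 35. Stack: [35]
RETURN_VALUE → return 35.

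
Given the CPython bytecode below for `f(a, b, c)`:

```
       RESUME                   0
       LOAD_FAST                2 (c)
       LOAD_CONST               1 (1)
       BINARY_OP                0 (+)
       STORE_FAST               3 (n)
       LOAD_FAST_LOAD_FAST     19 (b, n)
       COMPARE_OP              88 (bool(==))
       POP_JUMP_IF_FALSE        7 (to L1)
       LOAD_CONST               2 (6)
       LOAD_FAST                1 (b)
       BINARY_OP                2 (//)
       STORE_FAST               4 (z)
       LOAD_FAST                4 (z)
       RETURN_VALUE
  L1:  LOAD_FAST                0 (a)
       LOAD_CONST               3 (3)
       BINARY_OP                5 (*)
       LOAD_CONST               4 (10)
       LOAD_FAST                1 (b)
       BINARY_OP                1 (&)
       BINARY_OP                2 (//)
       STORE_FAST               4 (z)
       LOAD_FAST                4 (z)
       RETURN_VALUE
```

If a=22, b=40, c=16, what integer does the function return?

8

LOAD_FAST c → push 16. Stack: [16]
LOAD_CONST → push 1. Stack: [16, 1]
BINARY_OP + → 16 + 1 = 17. Stack: [17]
STORE_FAST n → n=17. Stack: []
LOAD_FAST_LOAD_FAST b,n → push 40,17. Stack: [40, 17]
COMPARE_OP bool(==) → 40 vs 17 = False. Stack: [False]
POP_JUMP_IF_FALSE → pop False; jump. Stack: []
LOAD_FAST a → push 22. Stack: [22]
LOAD_CONST → push 3. Stack: [22, 3]
BINARY_OP * → 22 * 3 = 66. Stack: [66]
LOAD_CONST → push 10. Stack: [66, 10]
LOAD_FAST b → push 40. Stack: [66, 10, 40]
BINARY_OP & → 10 & 40 = 8. Stack: [66, 8]
BINARY_OP // → 66 // 8 = 8. Stack: [8]
STORE_FAST z → z=8. Stack: []
LOAD_FAST z → push 8. Stack: [8]
RETURN_VALUE → return 8.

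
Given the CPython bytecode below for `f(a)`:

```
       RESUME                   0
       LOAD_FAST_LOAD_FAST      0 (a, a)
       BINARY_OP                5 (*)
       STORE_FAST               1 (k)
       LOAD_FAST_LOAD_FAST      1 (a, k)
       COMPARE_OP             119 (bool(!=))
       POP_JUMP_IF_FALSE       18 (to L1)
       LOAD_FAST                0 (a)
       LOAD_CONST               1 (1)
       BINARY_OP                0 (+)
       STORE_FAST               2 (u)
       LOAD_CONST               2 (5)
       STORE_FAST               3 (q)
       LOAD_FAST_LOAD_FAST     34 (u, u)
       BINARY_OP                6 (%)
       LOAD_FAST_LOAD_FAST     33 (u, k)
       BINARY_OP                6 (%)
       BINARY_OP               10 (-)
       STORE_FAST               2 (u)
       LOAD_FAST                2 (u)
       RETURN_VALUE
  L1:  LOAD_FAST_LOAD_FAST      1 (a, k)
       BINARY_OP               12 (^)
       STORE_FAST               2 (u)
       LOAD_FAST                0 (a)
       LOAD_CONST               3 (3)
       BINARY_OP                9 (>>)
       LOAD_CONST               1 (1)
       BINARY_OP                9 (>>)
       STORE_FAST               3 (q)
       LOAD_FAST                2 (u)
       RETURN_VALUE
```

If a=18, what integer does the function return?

LOAD_FAST_LOAD_FAST a,a → push 18,18. Stack: [18, 18]
BINARY_OP * → 18 * 18 = 324. Stack: [324]
STORE_FAST k → k=324. Stack: []
LOAD_FAST_LOAD_FAST a,k → push 18,324. Stack: [18, 324]
COMPARE_OP bool(!=) → 18 vs 324 = True. Stack: [True]
POP_JUMP_IF_FALSE → pop True; no jump. Stack: []
LOAD_FAST a → push 18. Stack: [18]
LOAD_CONST → push 1. Stack: [18, 1]
BINARY_OP + → 18 + 1 = 19. Stack: [19]
STORE_FAST u → u=19. Stack: []
LOAD_CONST → push 5. Stack: [5]
STORE_FAST q → q=5. Stack: []
LOAD_FAST_LOAD_FAST u,u → push 19,19. Stack: [19, 19]
BINARY_OP % → 19 % 19 = 0. Stack: [0]
LOAD_FAST_LOAD_FAST u,k → push 19,324. Stack: [0, 19, 324]
BINARY_OP % → 19 % 324 = 19. Stack: [0, 19]
BINARY_OP - → 0 - 19 = -19. Stack: [-19]
STORE_FAST u → u=-19. Stack: []
LOAD_FAST u → push -19. Stack: [-19]
RETURN_VALUE → return -19.

-19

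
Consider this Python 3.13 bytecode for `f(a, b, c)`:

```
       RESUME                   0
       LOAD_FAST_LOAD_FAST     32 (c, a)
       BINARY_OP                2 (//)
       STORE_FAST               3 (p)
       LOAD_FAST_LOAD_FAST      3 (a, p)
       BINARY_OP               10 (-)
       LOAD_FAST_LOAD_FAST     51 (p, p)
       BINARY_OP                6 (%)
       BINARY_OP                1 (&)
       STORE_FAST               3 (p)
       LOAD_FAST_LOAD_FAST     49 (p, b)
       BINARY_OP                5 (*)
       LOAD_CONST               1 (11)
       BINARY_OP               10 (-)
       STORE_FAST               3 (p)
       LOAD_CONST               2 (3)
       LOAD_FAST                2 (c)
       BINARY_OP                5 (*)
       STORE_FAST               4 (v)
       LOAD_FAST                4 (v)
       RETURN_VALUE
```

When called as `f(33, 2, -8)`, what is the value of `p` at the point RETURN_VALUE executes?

LOAD_FAST_LOAD_FAST c,a → push -8,33. Stack: [-8, 33]
BINARY_OP // → -8 // 33 = -1. Stack: [-1]
STORE_FAST p → p=-1. Stack: []
LOAD_FAST_LOAD_FAST a,p → push 33,-1. Stack: [33, -1]
BINARY_OP - → 33 - -1 = 34. Stack: [34]
LOAD_FAST_LOAD_FAST p,p → push -1,-1. Stack: [34, -1, -1]
BINARY_OP % → -1 % -1 = 0. Stack: [34, 0]
BINARY_OP & → 34 & 0 = 0. Stack: [0]
STORE_FAST p → p=0. Stack: []
LOAD_FAST_LOAD_FAST p,b → push 0,2. Stack: [0, 2]
BINARY_OP * → 0 * 2 = 0. Stack: [0]
LOAD_CONST → push 11. Stack: [0, 11]
BINARY_OP - → 0 - 11 = -11. Stack: [-11]
STORE_FAST p → p=-11. Stack: []
LOAD_CONST → push 3. Stack: [3]
LOAD_FAST c → push -8. Stack: [3, -8]
BINARY_OP * → 3 * -8 = -24. Stack: [-24]
STORE_FAST v → v=-24. Stack: []
LOAD_FAST v → push -24. Stack: [-24]
RETURN_VALUE → return -24.

-11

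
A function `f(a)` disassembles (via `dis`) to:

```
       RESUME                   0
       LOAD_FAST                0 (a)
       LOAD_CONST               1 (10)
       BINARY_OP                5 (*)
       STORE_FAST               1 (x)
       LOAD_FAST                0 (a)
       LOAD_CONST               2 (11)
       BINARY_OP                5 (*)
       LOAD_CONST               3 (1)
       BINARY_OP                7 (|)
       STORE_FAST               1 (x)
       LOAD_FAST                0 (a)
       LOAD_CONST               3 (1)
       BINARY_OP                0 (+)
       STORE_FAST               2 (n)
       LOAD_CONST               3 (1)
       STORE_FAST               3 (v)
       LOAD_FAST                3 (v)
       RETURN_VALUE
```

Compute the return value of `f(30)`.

1

LOAD_FAST a → push 30. Stack: [30]
LOAD_CONST → push 10. Stack: [30, 10]
BINARY_OP * → 30 * 10 = 300. Stack: [300]
STORE_FAST x → x=300. Stack: []
LOAD_FAST a → push 30. Stack: [30]
LOAD_CONST → push 11. Stack: [30, 11]
BINARY_OP * → 30 * 11 = 330. Stack: [330]
LOAD_CONST → push 1. Stack: [330, 1]
BINARY_OP | → 330 | 1 = 331. Stack: [331]
STORE_FAST x → x=331. Stack: []
LOAD_FAST a → push 30. Stack: [30]
LOAD_CONST → push 1. Stack: [30, 1]
BINARY_OP + → 30 + 1 = 31. Stack: [31]
STORE_FAST n → n=31. Stack: []
LOAD_CONST → push 1. Stack: [1]
STORE_FAST v → v=1. Stack: []
LOAD_FAST v → push 1. Stack: [1]
RETURN_VALUE → return 1.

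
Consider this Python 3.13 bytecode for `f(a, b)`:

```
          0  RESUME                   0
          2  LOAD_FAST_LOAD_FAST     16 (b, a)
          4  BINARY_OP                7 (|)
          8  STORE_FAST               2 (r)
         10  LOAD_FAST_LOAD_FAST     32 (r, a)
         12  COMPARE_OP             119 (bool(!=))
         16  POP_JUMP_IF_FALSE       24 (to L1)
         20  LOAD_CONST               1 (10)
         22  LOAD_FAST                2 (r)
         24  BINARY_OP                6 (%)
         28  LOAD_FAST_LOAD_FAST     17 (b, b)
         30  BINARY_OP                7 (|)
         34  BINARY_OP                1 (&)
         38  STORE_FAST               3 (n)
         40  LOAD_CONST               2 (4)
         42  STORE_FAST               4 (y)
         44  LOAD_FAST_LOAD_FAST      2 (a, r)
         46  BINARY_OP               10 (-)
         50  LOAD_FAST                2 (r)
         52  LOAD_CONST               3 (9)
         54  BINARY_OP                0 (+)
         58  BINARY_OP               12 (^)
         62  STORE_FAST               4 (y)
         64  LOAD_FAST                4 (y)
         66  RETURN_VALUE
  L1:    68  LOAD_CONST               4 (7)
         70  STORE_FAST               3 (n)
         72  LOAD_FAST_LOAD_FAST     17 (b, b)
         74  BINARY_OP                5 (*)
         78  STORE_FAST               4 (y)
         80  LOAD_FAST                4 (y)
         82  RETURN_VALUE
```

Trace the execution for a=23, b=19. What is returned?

LOAD_FAST_LOAD_FAST b,a → push 19,23. Stack: [19, 23]
BINARY_OP | → 19 | 23 = 23. Stack: [23]
STORE_FAST r → r=23. Stack: []
LOAD_FAST_LOAD_FAST r,a → push 23,23. Stack: [23, 23]
COMPARE_OP bool(!=) → 23 vs 23 = False. Stack: [False]
POP_JUMP_IF_FALSE → pop False; jump. Stack: []
LOAD_CONST → push 7. Stack: [7]
STORE_FAST n → n=7. Stack: []
LOAD_FAST_LOAD_FAST b,b → push 19,19. Stack: [19, 19]
BINARY_OP * → 19 * 19 = 361. Stack: [361]
STORE_FAST y → y=361. Stack: []
LOAD_FAST y → push 361. Stack: [361]
RETURN_VALUE → return 361.

361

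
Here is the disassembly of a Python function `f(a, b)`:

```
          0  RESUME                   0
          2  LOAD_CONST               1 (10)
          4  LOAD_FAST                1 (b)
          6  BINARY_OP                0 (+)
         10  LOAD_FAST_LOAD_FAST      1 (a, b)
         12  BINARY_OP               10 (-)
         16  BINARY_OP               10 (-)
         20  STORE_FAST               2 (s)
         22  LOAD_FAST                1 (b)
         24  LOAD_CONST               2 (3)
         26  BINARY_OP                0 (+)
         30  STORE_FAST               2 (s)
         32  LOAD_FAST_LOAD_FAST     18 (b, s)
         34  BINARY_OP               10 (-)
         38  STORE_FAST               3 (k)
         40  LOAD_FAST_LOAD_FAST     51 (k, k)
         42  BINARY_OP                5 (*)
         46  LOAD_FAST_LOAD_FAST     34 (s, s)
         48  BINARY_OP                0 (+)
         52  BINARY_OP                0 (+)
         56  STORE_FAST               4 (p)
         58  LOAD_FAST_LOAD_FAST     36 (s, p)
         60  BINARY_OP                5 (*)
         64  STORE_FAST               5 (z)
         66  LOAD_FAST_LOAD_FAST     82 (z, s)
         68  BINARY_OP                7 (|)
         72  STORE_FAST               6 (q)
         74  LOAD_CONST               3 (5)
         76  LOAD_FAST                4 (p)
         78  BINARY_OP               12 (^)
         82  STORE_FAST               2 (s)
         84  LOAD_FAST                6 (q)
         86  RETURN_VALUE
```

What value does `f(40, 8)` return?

LOAD_CONST → push 10. Stack: [10]
LOAD_FAST b → push 8. Stack: [10, 8]
BINARY_OP + → 10 + 8 = 18. Stack: [18]
LOAD_FAST_LOAD_FAST a,b → push 40,8. Stack: [18, 40, 8]
BINARY_OP - → 40 - 8 = 32. Stack: [18, 32]
BINARY_OP - → 18 - 32 = -14. Stack: [-14]
STORE_FAST s → s=-14. Stack: []
LOAD_FAST b → push 8. Stack: [8]
LOAD_CONST → push 3. Stack: [8, 3]
BINARY_OP + → 8 + 3 = 11. Stack: [11]
STORE_FAST s → s=11. Stack: []
LOAD_FAST_LOAD_FAST b,s → push 8,11. Stack: [8, 11]
BINARY_OP - → 8 - 11 = -3. Stack: [-3]
STORE_FAST k → k=-3. Stack: []
LOAD_FAST_LOAD_FAST k,k → push -3,-3. Stack: [-3, -3]
BINARY_OP * → -3 * -3 = 9. Stack: [9]
LOAD_FAST_LOAD_FAST s,s → push 11,11. Stack: [9, 11, 11]
BINARY_OP + → 11 + 11 = 22. Stack: [9, 22]
BINARY_OP + → 9 + 22 = 31. Stack: [31]
STORE_FAST p → p=31. Stack: []
LOAD_FAST_LOAD_FAST s,p → push 11,31. Stack: [11, 31]
BINARY_OP * → 11 * 31 = 341. Stack: [341]
STORE_FAST z → z=341. Stack: []
LOAD_FAST_LOAD_FAST z,s → push 341,11. Stack: [341, 11]
BINARY_OP | → 341 | 11 = 351. Stack: [351]
STORE_FAST q → q=351. Stack: []
LOAD_CONST → push 5. Stack: [5]
LOAD_FAST p → push 31. Stack: [5, 31]
BINARY_OP ^ → 5 ^ 31 = 26. Stack: [26]
STORE_FAST s → s=26. Stack: []
LOAD_FAST q → push 351. Stack: [351]
RETURN_VALUE → return 351.

351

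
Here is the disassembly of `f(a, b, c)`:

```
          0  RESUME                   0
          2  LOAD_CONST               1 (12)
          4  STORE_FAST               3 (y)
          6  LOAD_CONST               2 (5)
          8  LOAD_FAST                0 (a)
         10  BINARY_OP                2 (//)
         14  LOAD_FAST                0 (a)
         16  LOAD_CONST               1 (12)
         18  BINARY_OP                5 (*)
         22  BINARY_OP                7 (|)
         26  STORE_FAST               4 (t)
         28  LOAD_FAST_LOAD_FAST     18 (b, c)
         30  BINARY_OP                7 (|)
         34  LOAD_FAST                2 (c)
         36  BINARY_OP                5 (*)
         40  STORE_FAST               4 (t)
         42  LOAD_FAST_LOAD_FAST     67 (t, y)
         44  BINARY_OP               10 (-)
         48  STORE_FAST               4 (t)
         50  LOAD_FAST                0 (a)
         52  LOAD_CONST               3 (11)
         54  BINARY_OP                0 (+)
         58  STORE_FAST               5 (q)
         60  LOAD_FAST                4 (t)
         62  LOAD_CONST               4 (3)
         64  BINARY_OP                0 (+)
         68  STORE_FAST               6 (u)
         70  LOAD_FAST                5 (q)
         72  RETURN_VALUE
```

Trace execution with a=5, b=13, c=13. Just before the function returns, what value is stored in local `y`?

LOAD_CONST → push 12. Stack: [12]
STORE_FAST y → y=12. Stack: []
LOAD_CONST → push 5. Stack: [5]
LOAD_FAST a → push 5. Stack: [5, 5]
BINARY_OP // → 5 // 5 = 1. Stack: [1]
LOAD_FAST a → push 5. Stack: [1, 5]
LOAD_CONST → push 12. Stack: [1, 5, 12]
BINARY_OP * → 5 * 12 = 60. Stack: [1, 60]
BINARY_OP | → 1 | 60 = 61. Stack: [61]
STORE_FAST t → t=61. Stack: []
LOAD_FAST_LOAD_FAST b,c → push 13,13. Stack: [13, 13]
BINARY_OP | → 13 | 13 = 13. Stack: [13]
LOAD_FAST c → push 13. Stack: [13, 13]
BINARY_OP * → 13 * 13 = 169. Stack: [169]
STORE_FAST t → t=169. Stack: []
LOAD_FAST_LOAD_FAST t,y → push 169,12. Stack: [169, 12]
BINARY_OP - → 169 - 12 = 157. Stack: [157]
STORE_FAST t → t=157. Stack: []
LOAD_FAST a → push 5. Stack: [5]
LOAD_CONST → push 11. Stack: [5, 11]
BINARY_OP + → 5 + 11 = 16. Stack: [16]
STORE_FAST q → q=16. Stack: []
LOAD_FAST t → push 157. Stack: [157]
LOAD_CONST → push 3. Stack: [157, 3]
BINARY_OP + → 157 + 3 = 160. Stack: [160]
STORE_FAST u → u=160. Stack: []
LOAD_FAST q → push 16. Stack: [16]
RETURN_VALUE → return 16.

12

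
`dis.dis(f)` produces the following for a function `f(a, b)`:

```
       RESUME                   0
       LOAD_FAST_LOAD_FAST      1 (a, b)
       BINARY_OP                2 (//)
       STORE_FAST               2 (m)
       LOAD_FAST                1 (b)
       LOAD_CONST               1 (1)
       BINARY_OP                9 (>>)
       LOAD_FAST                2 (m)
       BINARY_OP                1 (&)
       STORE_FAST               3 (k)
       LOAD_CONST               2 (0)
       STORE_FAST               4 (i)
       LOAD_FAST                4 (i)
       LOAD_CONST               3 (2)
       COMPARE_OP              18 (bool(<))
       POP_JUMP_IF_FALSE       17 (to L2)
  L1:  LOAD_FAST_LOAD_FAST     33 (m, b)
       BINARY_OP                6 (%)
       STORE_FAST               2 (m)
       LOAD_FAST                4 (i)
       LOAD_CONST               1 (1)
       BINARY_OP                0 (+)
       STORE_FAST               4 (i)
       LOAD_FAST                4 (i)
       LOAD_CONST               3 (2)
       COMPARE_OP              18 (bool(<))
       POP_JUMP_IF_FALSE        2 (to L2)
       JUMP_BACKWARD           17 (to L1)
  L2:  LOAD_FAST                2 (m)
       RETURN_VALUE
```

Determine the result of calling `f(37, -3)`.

-1

LOAD_FAST_LOAD_FAST a,b → push 37,-3. Stack: [37, -3]
BINARY_OP // → 37 // -3 = -13. Stack: [-13]
STORE_FAST m → m=-13. Stack: []
LOAD_FAST b → push -3. Stack: [-3]
LOAD_CONST → push 1. Stack: [-3, 1]
BINARY_OP >> → -3 >> 1 = -2. Stack: [-2]
LOAD_FAST m → push -13. Stack: [-2, -13]
BINARY_OP & → -2 & -13 = -14. Stack: [-14]
STORE_FAST k → k=-14. Stack: []
LOAD_CONST → push 0. Stack: [0]
STORE_FAST i → i=0. Stack: []
LOAD_FAST i → push 0. Stack: [0]
LOAD_CONST → push 2. Stack: [0, 2]
COMPARE_OP bool(<) → 0 vs 2 = True. Stack: [True]
POP_JUMP_IF_FALSE → pop True; no jump. Stack: []
LOAD_FAST_LOAD_FAST m,b → push -13,-3. Stack: [-13, -3]
BINARY_OP % → -13 % -3 = -1. Stack: [-1]
STORE_FAST m → m=-1. Stack: []
LOAD_FAST i → push 0. Stack: [0]
LOAD_CONST → push 1. Stack: [0, 1]
BINARY_OP + → 0 + 1 = 1. Stack: [1]
STORE_FAST i → i=1. Stack: []
LOAD_FAST i → push 1. Stack: [1]
LOAD_CONST → push 2. Stack: [1, 2]
COMPARE_OP bool(<) → 1 vs 2 = True. Stack: [True]
POP_JUMP_IF_FALSE → pop True; no jump. Stack: []
LOAD_FAST_LOAD_FAST m,b → push -1,-3. Stack: [-1, -3]
BINARY_OP % → -1 % -3 = -1. Stack: [-1]
STORE_FAST m → m=-1. Stack: []
LOAD_FAST i → push 1. Stack: [1]
LOAD_CONST → push 1. Stack: [1, 1]
BINARY_OP + → 1 + 1 = 2. Stack: [2]
STORE_FAST i → i=2. Stack: []
LOAD_FAST i → push 2. Stack: [2]
LOAD_CONST → push 2. Stack: [2, 2]
COMPARE_OP bool(<) → 2 vs 2 = False. Stack: [False]
POP_JUMP_IF_FALSE → pop False; jump. Stack: []
LOAD_FAST m → push -1. Stack: [-1]
RETURN_VALUE → return -1.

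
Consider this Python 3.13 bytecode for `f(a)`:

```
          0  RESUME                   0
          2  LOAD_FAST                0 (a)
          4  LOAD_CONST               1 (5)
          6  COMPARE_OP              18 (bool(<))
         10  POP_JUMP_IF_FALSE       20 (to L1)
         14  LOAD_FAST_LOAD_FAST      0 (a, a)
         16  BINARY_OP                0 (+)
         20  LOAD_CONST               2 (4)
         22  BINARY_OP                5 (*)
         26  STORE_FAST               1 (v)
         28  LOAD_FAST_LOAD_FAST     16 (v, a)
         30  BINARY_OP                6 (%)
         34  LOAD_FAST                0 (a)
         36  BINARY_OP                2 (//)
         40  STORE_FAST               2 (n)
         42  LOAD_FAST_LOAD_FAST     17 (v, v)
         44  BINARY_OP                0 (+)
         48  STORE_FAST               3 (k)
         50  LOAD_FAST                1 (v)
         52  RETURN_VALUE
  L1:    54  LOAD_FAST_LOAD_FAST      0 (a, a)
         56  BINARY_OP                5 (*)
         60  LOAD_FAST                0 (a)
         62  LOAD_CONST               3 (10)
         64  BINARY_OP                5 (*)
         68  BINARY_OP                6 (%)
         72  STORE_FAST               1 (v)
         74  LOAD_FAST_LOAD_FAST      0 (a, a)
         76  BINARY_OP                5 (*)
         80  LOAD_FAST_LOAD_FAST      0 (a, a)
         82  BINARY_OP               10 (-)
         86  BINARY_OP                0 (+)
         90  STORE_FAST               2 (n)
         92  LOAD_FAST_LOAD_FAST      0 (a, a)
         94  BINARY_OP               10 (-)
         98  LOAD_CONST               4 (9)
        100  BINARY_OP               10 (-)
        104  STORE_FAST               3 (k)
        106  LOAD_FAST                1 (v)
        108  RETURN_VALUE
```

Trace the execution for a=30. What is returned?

0

LOAD_FAST a → push 30. Stack: [30]
LOAD_CONST → push 5. Stack: [30, 5]
COMPARE_OP bool(<) → 30 vs 5 = False. Stack: [False]
POP_JUMP_IF_FALSE → pop False; jump. Stack: []
LOAD_FAST_LOAD_FAST a,a → push 30,30. Stack: [30, 30]
BINARY_OP * → 30 * 30 = 900. Stack: [900]
LOAD_FAST a → push 30. Stack: [900, 30]
LOAD_CONST → push 10. Stack: [900, 30, 10]
BINARY_OP * → 30 * 10 = 300. Stack: [900, 300]
BINARY_OP % → 900 % 300 = 0. Stack: [0]
STORE_FAST v → v=0. Stack: []
LOAD_FAST_LOAD_FAST a,a → push 30,30. Stack: [30, 30]
BINARY_OP * → 30 * 30 = 900. Stack: [900]
LOAD_FAST_LOAD_FAST a,a → push 30,30. Stack: [900, 30, 30]
BINARY_OP - → 30 - 30 = 0. Stack: [900, 0]
BINARY_OP + → 900 + 0 = 900. Stack: [900]
STORE_FAST n → n=900. Stack: []
LOAD_FAST_LOAD_FAST a,a → push 30,30. Stack: [30, 30]
BINARY_OP - → 30 - 30 = 0. Stack: [0]
LOAD_CONST → push 9. Stack: [0, 9]
BINARY_OP - → 0 - 9 = -9. Stack: [-9]
STORE_FAST k → k=-9. Stack: []
LOAD_FAST v → push 0. Stack: [0]
RETURN_VALUE → return 0.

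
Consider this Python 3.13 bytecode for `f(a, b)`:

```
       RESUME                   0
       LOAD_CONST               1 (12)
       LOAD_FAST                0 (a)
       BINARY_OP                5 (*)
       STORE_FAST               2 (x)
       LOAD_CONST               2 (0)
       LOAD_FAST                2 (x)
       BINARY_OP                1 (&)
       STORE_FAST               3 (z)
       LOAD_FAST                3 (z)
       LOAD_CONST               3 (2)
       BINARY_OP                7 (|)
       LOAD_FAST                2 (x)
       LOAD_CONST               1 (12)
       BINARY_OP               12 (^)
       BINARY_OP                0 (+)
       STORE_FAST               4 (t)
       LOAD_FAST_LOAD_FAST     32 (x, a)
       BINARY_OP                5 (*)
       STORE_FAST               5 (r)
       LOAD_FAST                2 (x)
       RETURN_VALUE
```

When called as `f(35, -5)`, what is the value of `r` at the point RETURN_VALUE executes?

14700

LOAD_CONST → push 12. Stack: [12]
LOAD_FAST a → push 35. Stack: [12, 35]
BINARY_OP * → 12 * 35 = 420. Stack: [420]
STORE_FAST x → x=420. Stack: []
LOAD_CONST → push 0. Stack: [0]
LOAD_FAST x → push 420. Stack: [0, 420]
BINARY_OP & → 0 & 420 = 0. Stack: [0]
STORE_FAST z → z=0. Stack: []
LOAD_FAST z → push 0. Stack: [0]
LOAD_CONST → push 2. Stack: [0, 2]
BINARY_OP | → 0 | 2 = 2. Stack: [2]
LOAD_FAST x → push 420. Stack: [2, 420]
LOAD_CONST → push 12. Stack: [2, 420, 12]
BINARY_OP ^ → 420 ^ 12 = 424. Stack: [2, 424]
BINARY_OP + → 2 + 424 = 426. Stack: [426]
STORE_FAST t → t=426. Stack: []
LOAD_FAST_LOAD_FAST x,a → push 420,35. Stack: [420, 35]
BINARY_OP * → 420 * 35 = 14700. Stack: [14700]
STORE_FAST r → r=14700. Stack: []
LOAD_FAST x → push 420. Stack: [420]
RETURN_VALUE → return 420.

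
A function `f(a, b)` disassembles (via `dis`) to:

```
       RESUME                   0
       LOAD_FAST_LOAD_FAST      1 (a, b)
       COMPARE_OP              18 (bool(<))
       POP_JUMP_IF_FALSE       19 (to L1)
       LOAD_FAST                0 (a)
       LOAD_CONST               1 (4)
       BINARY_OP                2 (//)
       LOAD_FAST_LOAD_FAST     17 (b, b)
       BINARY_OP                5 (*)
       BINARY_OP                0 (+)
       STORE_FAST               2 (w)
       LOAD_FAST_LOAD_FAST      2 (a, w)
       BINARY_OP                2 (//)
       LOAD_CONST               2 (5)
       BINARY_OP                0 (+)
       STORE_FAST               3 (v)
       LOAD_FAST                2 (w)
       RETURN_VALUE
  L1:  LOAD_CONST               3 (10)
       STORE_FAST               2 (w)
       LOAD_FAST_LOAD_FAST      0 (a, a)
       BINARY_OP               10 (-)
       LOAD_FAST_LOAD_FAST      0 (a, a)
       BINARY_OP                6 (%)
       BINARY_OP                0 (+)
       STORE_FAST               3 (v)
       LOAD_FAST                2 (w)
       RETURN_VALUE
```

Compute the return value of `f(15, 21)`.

LOAD_FAST_LOAD_FAST a,b → push 15,21. Stack: [15, 21]
COMPARE_OP bool(<) → 15 vs 21 = True. Stack: [True]
POP_JUMP_IF_FALSE → pop True; no jump. Stack: []
LOAD_FAST a → push 15. Stack: [15]
LOAD_CONST → push 4. Stack: [15, 4]
BINARY_OP // → 15 // 4 = 3. Stack: [3]
LOAD_FAST_LOAD_FAST b,b → push 21,21. Stack: [3, 21, 21]
BINARY_OP * → 21 * 21 = 441. Stack: [3, 441]
BINARY_OP + → 3 + 441 = 444. Stack: [444]
STORE_FAST w → w=444. Stack: []
LOAD_FAST_LOAD_FAST a,w → push 15,444. Stack: [15, 444]
BINARY_OP // → 15 // 444 = 0. Stack: [0]
LOAD_CONST → push 5. Stack: [0, 5]
BINARY_OP + → 0 + 5 = 5. Stack: [5]
STORE_FAST v → v=5. Stack: []
LOAD_FAST w → push 444. Stack: [444]
RETURN_VALUE → return 444.

444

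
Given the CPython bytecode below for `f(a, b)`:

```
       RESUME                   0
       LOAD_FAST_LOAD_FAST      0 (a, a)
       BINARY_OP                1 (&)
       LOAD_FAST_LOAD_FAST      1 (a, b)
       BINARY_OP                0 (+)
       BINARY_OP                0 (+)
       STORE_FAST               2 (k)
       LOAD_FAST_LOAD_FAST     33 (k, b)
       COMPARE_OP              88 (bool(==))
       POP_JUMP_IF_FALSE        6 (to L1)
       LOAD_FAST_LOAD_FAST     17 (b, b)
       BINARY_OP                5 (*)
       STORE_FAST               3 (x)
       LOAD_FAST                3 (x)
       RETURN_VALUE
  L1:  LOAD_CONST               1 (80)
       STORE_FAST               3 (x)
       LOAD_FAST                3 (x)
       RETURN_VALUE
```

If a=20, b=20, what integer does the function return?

LOAD_FAST_LOAD_FAST a,a → push 20,20. Stack: [20, 20]
BINARY_OP & → 20 & 20 = 20. Stack: [20]
LOAD_FAST_LOAD_FAST a,b → push 20,20. Stack: [20, 20, 20]
BINARY_OP + → 20 + 20 = 40. Stack: [20, 40]
BINARY_OP + → 20 + 40 = 60. Stack: [60]
STORE_FAST k → k=60. Stack: []
LOAD_FAST_LOAD_FAST k,b → push 60,20. Stack: [60, 20]
COMPARE_OP bool(==) → 60 vs 20 = False. Stack: [False]
POP_JUMP_IF_FALSE → pop False; jump. Stack: []
LOAD_CONST → push 80. Stack: [80]
STORE_FAST x → x=80. Stack: []
LOAD_FAST x → push 80. Stack: [80]
RETURN_VALUE → return 80.

80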